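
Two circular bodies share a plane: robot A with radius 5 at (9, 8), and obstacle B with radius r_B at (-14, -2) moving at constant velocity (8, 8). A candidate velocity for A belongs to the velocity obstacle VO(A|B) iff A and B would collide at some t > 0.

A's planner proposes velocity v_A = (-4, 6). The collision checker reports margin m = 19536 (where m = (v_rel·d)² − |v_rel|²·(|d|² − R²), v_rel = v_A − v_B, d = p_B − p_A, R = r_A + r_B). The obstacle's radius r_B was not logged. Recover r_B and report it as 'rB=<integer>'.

m = 19536
d = (-23, -10);  v_rel = (-12, -2),  |v_rel|² = 148
v_rel×d = (-12)·(-10) − (-2)·(-23) = 74
since m = R²·148 − 74²:  R² = (5476 + 19536) / 148 = 169
R = √169 = 13  ⇒  r_B = 13 − 5 = 8

rB=8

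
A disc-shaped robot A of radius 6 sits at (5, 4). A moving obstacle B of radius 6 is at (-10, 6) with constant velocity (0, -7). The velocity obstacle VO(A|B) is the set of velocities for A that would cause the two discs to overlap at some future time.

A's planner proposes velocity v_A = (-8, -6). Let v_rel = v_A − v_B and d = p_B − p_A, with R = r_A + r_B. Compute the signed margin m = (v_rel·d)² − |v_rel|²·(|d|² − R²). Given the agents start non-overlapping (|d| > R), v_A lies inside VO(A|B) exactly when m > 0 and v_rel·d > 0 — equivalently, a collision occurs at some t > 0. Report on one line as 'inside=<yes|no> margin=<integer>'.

d = (-15, 2),  |d|² = 229;  R = 6+6 = 12,  c = 229−12² = 85
v_rel = (-8, 1),  |v_rel|² = 65;  v_rel·d = (-8)·(-15) + (1)·(2) = 122
65·t² − 244·t + 85 = 0  ⇒  m = 122² − 65·85 = 9359
m = 9359 > 0,  v_rel·d = 122 > 0  ⇒  inside

inside=yes margin=9359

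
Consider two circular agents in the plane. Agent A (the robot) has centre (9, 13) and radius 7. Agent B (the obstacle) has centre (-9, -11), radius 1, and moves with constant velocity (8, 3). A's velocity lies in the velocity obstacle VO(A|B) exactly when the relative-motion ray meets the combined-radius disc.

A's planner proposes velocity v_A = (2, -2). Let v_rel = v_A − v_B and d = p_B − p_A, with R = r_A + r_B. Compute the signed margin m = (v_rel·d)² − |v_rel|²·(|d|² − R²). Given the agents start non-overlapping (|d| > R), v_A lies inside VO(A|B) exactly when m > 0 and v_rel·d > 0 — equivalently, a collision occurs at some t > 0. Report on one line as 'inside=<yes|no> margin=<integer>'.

d = (-18, -24),  |d|² = 900;  R = 7+1 = 8,  c = 900−8² = 836
v_rel = (-6, -5),  |v_rel|² = 61;  v_rel·d = (-6)·(-18) + (-5)·(-24) = 228
61·t² − 456·t + 836 = 0  ⇒  m = 228² − 61·836 = 988
m = 988 > 0,  v_rel·d = 228 > 0  ⇒  inside

inside=yes margin=988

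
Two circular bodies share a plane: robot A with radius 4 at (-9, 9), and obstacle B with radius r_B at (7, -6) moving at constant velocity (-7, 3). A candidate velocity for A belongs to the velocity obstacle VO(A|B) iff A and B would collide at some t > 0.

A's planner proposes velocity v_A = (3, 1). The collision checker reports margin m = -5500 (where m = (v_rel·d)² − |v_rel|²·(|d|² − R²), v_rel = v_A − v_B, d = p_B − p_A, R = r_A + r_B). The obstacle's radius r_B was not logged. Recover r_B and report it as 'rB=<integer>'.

m = -5500
d = (16, -15);  v_rel = (10, -2),  |v_rel|² = 104
v_rel×d = (10)·(-15) − (-2)·(16) = -118
since m = R²·104 − (-118)²:  R² = (13924 + -5500) / 104 = 81
R = √81 = 9  ⇒  r_B = 9 − 4 = 5

rB=5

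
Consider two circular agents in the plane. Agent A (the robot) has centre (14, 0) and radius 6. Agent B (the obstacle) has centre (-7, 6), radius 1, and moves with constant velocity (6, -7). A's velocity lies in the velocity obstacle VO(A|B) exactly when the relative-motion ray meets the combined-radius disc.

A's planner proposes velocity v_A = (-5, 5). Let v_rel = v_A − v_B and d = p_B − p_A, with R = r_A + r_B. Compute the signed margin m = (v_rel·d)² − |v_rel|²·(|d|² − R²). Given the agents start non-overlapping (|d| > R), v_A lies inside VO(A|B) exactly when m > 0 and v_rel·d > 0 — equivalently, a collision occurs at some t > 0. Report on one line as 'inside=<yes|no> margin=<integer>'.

d = (-21, 6),  |d|² = 477;  R = 6+1 = 7,  c = 477−7² = 428
v_rel = (-11, 12),  |v_rel|² = 265;  v_rel·d = (-11)·(-21) + (12)·(6) = 303
265·t² − 606·t + 428 = 0  ⇒  m = 303² − 265·428 = -21611
m = -21611 < 0,  v_rel·d = 303 > 0  ⇒  outside

inside=no margin=-21611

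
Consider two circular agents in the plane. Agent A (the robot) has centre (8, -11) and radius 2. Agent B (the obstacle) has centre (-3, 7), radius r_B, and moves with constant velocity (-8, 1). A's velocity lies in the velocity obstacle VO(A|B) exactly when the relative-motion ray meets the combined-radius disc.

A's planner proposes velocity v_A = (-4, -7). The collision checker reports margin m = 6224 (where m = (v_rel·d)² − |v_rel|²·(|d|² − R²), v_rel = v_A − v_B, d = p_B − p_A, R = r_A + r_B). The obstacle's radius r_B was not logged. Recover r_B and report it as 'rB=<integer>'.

m = 6224
d = (-11, 18);  v_rel = (4, -8),  |v_rel|² = 80
v_rel×d = (4)·(18) − (-8)·(-11) = -16
since m = R²·80 − (-16)²:  R² = (256 + 6224) / 80 = 81
R = √81 = 9  ⇒  r_B = 9 − 2 = 7

rB=7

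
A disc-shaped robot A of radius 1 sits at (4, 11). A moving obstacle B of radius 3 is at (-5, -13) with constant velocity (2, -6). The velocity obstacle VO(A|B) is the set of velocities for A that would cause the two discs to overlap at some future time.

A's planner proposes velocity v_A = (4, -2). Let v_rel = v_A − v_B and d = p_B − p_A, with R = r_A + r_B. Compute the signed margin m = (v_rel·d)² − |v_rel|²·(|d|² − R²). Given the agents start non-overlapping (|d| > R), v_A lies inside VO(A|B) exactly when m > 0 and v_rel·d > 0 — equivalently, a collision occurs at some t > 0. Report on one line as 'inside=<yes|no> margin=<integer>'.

d = (-9, -24),  |d|² = 657;  R = 1+3 = 4,  c = 657−4² = 641
v_rel = (2, 4),  |v_rel|² = 20;  v_rel·d = (2)·(-9) + (4)·(-24) = -114
20·t² + 228·t + 641 = 0  ⇒  m = (-114)² − 20·641 = 176
m = 176 > 0,  v_rel·d = -114 < 0  ⇒  outside

inside=no margin=176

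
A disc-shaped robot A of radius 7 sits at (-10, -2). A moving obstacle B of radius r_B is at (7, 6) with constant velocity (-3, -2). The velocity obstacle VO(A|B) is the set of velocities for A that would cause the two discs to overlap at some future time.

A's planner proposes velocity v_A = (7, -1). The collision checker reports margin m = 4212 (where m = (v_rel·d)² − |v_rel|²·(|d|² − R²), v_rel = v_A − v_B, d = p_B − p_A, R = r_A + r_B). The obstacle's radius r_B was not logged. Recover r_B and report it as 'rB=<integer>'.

m = 4212
d = (17, 8);  v_rel = (10, 1),  |v_rel|² = 101
v_rel×d = (10)·(8) − (1)·(17) = 63
since m = R²·101 − 63²:  R² = (3969 + 4212) / 101 = 81
R = √81 = 9  ⇒  r_B = 9 − 7 = 2

rB=2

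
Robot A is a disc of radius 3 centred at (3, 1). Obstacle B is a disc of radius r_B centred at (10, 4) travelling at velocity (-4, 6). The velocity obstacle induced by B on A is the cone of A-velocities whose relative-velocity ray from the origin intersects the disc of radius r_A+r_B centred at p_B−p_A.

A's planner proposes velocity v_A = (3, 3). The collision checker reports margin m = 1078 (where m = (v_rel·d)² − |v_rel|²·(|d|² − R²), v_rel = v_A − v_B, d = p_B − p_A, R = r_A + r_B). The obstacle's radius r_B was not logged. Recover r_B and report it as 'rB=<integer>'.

m = 1078
d = (7, 3);  v_rel = (7, -3),  |v_rel|² = 58
v_rel×d = (7)·(3) − (-3)·(7) = 42
since m = R²·58 − 42²:  R² = (1764 + 1078) / 58 = 49
R = √49 = 7  ⇒  r_B = 7 − 3 = 4

rB=4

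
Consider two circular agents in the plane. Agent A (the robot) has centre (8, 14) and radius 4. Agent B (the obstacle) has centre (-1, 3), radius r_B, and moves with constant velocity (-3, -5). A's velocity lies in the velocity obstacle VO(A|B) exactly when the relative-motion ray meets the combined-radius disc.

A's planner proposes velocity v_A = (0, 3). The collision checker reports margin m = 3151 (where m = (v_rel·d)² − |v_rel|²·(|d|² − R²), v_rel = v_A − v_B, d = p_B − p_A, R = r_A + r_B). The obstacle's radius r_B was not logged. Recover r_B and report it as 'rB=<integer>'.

m = 3151
d = (-9, -11);  v_rel = (3, 8),  |v_rel|² = 73
v_rel×d = (3)·(-11) − (8)·(-9) = 39
since m = R²·73 − 39²:  R² = (1521 + 3151) / 73 = 64
R = √64 = 8  ⇒  r_B = 8 − 4 = 4

rB=4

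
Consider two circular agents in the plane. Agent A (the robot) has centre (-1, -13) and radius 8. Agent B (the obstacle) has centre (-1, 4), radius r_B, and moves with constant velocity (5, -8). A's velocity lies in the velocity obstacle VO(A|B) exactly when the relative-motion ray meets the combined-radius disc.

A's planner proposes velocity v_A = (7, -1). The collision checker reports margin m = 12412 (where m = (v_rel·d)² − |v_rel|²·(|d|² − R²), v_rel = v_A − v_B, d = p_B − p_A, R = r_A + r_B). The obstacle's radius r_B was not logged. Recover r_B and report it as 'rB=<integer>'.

m = 12412
d = (0, 17);  v_rel = (2, 7),  |v_rel|² = 53
v_rel×d = (2)·(17) − (7)·(0) = 34
since m = R²·53 − 34²:  R² = (1156 + 12412) / 53 = 256
R = √256 = 16  ⇒  r_B = 16 − 8 = 8

rB=8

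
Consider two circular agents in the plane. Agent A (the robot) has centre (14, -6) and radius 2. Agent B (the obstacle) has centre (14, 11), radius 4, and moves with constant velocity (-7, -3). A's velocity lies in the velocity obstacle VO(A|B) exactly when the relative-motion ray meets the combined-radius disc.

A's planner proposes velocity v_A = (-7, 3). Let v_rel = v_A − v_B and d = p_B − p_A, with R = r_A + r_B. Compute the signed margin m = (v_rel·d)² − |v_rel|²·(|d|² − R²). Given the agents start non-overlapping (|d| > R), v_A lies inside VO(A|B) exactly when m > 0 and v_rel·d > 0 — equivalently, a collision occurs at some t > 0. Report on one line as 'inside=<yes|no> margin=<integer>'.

d = (0, 17),  |d|² = 289;  R = 2+4 = 6,  c = 289−6² = 253
v_rel = (0, 6),  |v_rel|² = 36;  v_rel·d = (0)·(0) + (6)·(17) = 102
36·t² − 204·t + 253 = 0  ⇒  m = 102² − 36·253 = 1296
m = 1296 > 0,  v_rel·d = 102 > 0  ⇒  inside

inside=yes margin=1296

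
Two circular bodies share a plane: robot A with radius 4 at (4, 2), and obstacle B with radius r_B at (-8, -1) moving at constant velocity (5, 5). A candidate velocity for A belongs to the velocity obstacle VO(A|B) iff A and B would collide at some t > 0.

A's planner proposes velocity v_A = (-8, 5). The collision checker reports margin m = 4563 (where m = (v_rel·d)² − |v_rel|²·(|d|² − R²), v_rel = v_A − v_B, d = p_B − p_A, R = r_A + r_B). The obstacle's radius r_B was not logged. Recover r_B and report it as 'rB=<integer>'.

m = 4563
d = (-12, -3);  v_rel = (-13, 0),  |v_rel|² = 169
v_rel×d = (-13)·(-3) − (0)·(-12) = 39
since m = R²·169 − 39²:  R² = (1521 + 4563) / 169 = 36
R = √36 = 6  ⇒  r_B = 6 − 4 = 2

rB=2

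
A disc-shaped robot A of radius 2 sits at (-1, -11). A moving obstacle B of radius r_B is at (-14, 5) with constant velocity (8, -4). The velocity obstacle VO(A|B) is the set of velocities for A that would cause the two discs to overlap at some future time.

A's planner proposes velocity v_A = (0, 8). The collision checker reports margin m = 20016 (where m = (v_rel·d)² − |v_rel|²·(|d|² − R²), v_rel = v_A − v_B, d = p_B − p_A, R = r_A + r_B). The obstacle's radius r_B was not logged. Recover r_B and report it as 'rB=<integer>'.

m = 20016
d = (-13, 16);  v_rel = (-8, 12),  |v_rel|² = 208
v_rel×d = (-8)·(16) − (12)·(-13) = 28
since m = R²·208 − 28²:  R² = (784 + 20016) / 208 = 100
R = √100 = 10  ⇒  r_B = 10 − 2 = 8

rB=8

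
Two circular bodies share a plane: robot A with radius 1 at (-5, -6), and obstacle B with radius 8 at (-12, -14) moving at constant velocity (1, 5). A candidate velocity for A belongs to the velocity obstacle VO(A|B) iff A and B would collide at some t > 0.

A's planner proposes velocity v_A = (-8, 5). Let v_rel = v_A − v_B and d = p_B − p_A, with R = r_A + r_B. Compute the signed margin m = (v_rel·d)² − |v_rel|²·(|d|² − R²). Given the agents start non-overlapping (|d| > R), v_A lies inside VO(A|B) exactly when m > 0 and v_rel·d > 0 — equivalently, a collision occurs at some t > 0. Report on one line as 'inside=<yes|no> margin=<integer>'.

d = (-7, -8),  |d|² = 113;  R = 1+8 = 9,  c = 113−9² = 32
v_rel = (-9, 0),  |v_rel|² = 81;  v_rel·d = (-9)·(-7) + (0)·(-8) = 63
81·t² − 126·t + 32 = 0  ⇒  m = 63² − 81·32 = 1377
m = 1377 > 0,  v_rel·d = 63 > 0  ⇒  inside

inside=yes margin=1377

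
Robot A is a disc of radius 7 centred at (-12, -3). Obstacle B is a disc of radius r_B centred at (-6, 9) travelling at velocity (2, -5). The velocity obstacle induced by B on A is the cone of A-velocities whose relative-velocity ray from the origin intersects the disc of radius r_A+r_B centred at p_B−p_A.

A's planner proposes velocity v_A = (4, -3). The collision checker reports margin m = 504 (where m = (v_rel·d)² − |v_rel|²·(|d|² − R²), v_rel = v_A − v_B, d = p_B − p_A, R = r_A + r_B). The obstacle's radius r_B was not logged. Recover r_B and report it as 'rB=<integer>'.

m = 504
d = (6, 12);  v_rel = (2, 2),  |v_rel|² = 8
v_rel×d = (2)·(12) − (2)·(6) = 12
since m = R²·8 − 12²:  R² = (144 + 504) / 8 = 81
R = √81 = 9  ⇒  r_B = 9 − 7 = 2

rB=2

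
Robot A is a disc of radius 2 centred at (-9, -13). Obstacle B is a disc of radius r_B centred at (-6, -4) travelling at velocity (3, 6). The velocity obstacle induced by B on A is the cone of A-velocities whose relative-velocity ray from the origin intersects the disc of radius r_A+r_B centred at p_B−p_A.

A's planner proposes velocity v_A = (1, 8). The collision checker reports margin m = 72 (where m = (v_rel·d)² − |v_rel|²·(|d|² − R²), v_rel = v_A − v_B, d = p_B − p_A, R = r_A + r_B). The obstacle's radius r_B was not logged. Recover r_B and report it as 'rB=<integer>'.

m = 72
d = (3, 9);  v_rel = (-2, 2),  |v_rel|² = 8
v_rel×d = (-2)·(9) − (2)·(3) = -24
since m = R²·8 − (-24)²:  R² = (576 + 72) / 8 = 81
R = √81 = 9  ⇒  r_B = 9 − 2 = 7

rB=7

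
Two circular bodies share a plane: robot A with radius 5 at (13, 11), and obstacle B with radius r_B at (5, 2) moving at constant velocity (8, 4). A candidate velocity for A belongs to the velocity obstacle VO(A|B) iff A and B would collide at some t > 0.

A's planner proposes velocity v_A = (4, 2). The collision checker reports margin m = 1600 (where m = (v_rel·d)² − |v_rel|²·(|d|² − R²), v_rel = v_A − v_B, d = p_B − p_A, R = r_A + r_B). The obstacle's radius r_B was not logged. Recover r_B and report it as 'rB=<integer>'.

m = 1600
d = (-8, -9);  v_rel = (-4, -2),  |v_rel|² = 20
v_rel×d = (-4)·(-9) − (-2)·(-8) = 20
since m = R²·20 − 20²:  R² = (400 + 1600) / 20 = 100
R = √100 = 10  ⇒  r_B = 10 − 5 = 5

rB=5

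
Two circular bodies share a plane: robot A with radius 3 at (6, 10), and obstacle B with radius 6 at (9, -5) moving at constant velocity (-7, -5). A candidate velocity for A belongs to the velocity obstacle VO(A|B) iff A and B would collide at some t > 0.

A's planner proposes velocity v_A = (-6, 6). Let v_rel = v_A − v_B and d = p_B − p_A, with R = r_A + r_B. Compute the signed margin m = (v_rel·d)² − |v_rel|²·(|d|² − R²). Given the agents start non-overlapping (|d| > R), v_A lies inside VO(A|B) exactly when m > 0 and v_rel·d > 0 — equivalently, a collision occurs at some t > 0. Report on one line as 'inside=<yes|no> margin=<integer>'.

d = (3, -15),  |d|² = 234;  R = 3+6 = 9,  c = 234−9² = 153
v_rel = (1, 11),  |v_rel|² = 122;  v_rel·d = (1)·(3) + (11)·(-15) = -162
122·t² + 324·t + 153 = 0  ⇒  m = (-162)² − 122·153 = 7578
m = 7578 > 0,  v_rel·d = -162 < 0  ⇒  outside

inside=no margin=7578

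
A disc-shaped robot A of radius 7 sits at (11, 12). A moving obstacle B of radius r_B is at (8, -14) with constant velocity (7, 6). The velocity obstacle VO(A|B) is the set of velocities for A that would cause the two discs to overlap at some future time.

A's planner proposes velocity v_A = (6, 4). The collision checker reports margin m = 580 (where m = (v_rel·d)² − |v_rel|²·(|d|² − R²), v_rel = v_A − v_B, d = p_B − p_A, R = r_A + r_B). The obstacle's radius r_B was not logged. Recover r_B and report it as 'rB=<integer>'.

m = 580
d = (-3, -26);  v_rel = (-1, -2),  |v_rel|² = 5
v_rel×d = (-1)·(-26) − (-2)·(-3) = 20
since m = R²·5 − 20²:  R² = (400 + 580) / 5 = 196
R = √196 = 14  ⇒  r_B = 14 − 7 = 7

rB=7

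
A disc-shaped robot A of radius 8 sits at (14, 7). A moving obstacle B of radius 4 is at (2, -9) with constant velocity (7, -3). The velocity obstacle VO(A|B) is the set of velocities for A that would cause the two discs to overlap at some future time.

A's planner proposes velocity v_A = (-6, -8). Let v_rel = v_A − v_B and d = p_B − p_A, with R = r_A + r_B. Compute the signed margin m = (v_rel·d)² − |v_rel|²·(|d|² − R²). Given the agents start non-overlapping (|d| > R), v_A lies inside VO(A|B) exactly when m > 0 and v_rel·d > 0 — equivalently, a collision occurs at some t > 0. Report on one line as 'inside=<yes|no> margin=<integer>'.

d = (-12, -16),  |d|² = 400;  R = 8+4 = 12,  c = 400−12² = 256
v_rel = (-13, -5),  |v_rel|² = 194;  v_rel·d = (-13)·(-12) + (-5)·(-16) = 236
194·t² − 472·t + 256 = 0  ⇒  m = 236² − 194·256 = 6032
m = 6032 > 0,  v_rel·d = 236 > 0  ⇒  inside

inside=yes margin=6032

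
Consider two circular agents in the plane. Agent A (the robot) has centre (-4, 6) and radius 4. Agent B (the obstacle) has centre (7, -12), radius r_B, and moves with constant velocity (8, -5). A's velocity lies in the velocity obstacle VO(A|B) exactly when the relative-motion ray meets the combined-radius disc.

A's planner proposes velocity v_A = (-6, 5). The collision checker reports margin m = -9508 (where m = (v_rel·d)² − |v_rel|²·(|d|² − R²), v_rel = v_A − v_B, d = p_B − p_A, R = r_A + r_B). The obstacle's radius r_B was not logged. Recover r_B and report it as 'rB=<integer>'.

m = -9508
d = (11, -18);  v_rel = (-14, 10),  |v_rel|² = 296
v_rel×d = (-14)·(-18) − (10)·(11) = 142
since m = R²·296 − 142²:  R² = (20164 + -9508) / 296 = 36
R = √36 = 6  ⇒  r_B = 6 − 4 = 2

rB=2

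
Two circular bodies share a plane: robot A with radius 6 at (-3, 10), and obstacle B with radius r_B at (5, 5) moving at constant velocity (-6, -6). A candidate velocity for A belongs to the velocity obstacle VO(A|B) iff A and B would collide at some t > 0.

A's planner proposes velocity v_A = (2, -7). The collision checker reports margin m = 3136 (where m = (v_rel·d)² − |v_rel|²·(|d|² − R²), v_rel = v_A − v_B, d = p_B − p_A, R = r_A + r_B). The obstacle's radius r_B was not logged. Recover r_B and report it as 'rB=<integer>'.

m = 3136
d = (8, -5);  v_rel = (8, -1),  |v_rel|² = 65
v_rel×d = (8)·(-5) − (-1)·(8) = -32
since m = R²·65 − (-32)²:  R² = (1024 + 3136) / 65 = 64
R = √64 = 8  ⇒  r_B = 8 − 6 = 2

rB=2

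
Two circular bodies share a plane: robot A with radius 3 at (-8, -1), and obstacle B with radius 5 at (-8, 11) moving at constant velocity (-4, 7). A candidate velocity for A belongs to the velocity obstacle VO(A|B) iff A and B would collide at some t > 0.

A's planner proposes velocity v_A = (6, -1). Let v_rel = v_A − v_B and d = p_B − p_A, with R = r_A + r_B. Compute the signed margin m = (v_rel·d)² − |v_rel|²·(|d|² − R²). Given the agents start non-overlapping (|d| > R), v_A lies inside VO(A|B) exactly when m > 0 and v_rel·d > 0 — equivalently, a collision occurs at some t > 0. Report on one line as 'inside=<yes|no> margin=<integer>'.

d = (0, 12),  |d|² = 144;  R = 3+5 = 8,  c = 144−8² = 80
v_rel = (10, -8),  |v_rel|² = 164;  v_rel·d = (10)·(0) + (-8)·(12) = -96
164·t² + 192·t + 80 = 0  ⇒  m = (-96)² − 164·80 = -3904
m = -3904 < 0,  v_rel·d = -96 < 0  ⇒  outside

inside=no margin=-3904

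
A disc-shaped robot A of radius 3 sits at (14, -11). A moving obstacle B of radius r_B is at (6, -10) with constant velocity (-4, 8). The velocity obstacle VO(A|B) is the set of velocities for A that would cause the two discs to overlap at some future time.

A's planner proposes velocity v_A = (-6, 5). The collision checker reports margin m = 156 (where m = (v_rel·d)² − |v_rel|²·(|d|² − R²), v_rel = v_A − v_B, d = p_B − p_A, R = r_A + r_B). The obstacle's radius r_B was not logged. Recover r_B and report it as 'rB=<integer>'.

m = 156
d = (-8, 1);  v_rel = (-2, -3),  |v_rel|² = 13
v_rel×d = (-2)·(1) − (-3)·(-8) = -26
since m = R²·13 − (-26)²:  R² = (676 + 156) / 13 = 64
R = √64 = 8  ⇒  r_B = 8 − 3 = 5

rB=5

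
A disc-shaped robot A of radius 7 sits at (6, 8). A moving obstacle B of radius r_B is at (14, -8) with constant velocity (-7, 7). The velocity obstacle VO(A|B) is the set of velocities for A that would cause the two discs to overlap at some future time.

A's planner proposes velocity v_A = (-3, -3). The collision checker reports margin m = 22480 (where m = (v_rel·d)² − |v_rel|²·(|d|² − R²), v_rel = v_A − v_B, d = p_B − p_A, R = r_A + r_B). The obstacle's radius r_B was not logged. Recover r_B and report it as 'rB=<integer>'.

m = 22480
d = (8, -16);  v_rel = (4, -10),  |v_rel|² = 116
v_rel×d = (4)·(-16) − (-10)·(8) = 16
since m = R²·116 − 16²:  R² = (256 + 22480) / 116 = 196
R = √196 = 14  ⇒  r_B = 14 − 7 = 7

rB=7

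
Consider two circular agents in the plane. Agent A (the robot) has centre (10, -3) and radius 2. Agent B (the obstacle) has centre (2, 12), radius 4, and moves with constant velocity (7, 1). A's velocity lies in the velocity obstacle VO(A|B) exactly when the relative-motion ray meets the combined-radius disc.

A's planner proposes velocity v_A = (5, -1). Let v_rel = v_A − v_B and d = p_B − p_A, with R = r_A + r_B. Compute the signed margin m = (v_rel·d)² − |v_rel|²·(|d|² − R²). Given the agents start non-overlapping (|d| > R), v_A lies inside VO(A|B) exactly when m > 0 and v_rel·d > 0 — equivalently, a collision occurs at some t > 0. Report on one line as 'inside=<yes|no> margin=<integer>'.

d = (-8, 15),  |d|² = 289;  R = 2+4 = 6,  c = 289−6² = 253
v_rel = (-2, -2),  |v_rel|² = 8;  v_rel·d = (-2)·(-8) + (-2)·(15) = -14
8·t² + 28·t + 253 = 0  ⇒  m = (-14)² − 8·253 = -1828
m = -1828 < 0,  v_rel·d = -14 < 0  ⇒  outside

inside=no margin=-1828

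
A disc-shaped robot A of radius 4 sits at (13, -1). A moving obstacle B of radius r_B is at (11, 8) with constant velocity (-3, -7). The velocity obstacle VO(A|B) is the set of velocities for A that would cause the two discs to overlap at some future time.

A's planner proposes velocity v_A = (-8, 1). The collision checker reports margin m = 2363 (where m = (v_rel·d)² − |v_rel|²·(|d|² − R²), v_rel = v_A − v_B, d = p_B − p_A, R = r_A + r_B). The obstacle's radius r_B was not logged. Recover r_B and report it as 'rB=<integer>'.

m = 2363
d = (-2, 9);  v_rel = (-5, 8),  |v_rel|² = 89
v_rel×d = (-5)·(9) − (8)·(-2) = -29
since m = R²·89 − (-29)²:  R² = (841 + 2363) / 89 = 36
R = √36 = 6  ⇒  r_B = 6 − 4 = 2

rB=2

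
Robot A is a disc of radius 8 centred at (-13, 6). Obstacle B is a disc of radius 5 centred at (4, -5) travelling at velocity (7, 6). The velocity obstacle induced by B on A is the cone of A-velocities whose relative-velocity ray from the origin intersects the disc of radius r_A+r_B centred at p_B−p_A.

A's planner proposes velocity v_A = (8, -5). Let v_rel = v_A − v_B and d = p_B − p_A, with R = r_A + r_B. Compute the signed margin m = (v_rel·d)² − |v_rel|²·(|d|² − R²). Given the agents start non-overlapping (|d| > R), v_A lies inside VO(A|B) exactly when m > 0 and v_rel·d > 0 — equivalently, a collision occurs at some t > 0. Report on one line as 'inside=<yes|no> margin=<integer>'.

d = (17, -11),  |d|² = 410;  R = 8+5 = 13,  c = 410−13² = 241
v_rel = (1, -11),  |v_rel|² = 122;  v_rel·d = (1)·(17) + (-11)·(-11) = 138
122·t² − 276·t + 241 = 0  ⇒  m = 138² − 122·241 = -10358
m = -10358 < 0,  v_rel·d = 138 > 0  ⇒  outside

inside=no margin=-10358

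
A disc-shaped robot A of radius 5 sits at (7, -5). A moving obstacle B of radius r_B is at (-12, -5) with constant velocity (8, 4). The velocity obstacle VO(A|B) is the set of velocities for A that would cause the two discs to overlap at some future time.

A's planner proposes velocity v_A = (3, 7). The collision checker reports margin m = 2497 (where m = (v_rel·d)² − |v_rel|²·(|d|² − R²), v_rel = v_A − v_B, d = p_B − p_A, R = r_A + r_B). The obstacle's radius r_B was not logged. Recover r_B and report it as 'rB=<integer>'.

m = 2497
d = (-19, 0);  v_rel = (-5, 3),  |v_rel|² = 34
v_rel×d = (-5)·(0) − (3)·(-19) = 57
since m = R²·34 − 57²:  R² = (3249 + 2497) / 34 = 169
R = √169 = 13  ⇒  r_B = 13 − 5 = 8

rB=8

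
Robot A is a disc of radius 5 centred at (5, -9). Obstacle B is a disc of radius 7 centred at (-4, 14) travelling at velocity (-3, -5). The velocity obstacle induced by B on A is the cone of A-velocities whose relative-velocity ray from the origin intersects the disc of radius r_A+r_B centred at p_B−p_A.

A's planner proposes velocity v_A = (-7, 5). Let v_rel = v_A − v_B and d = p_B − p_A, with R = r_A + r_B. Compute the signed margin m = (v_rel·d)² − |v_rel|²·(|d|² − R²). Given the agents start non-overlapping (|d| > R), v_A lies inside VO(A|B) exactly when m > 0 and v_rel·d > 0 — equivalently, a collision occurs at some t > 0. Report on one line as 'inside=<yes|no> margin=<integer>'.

d = (-9, 23),  |d|² = 610;  R = 5+7 = 12,  c = 610−12² = 466
v_rel = (-4, 10),  |v_rel|² = 116;  v_rel·d = (-4)·(-9) + (10)·(23) = 266
116·t² − 532·t + 466 = 0  ⇒  m = 266² − 116·466 = 16700
m = 16700 > 0,  v_rel·d = 266 > 0  ⇒  inside

inside=yes margin=16700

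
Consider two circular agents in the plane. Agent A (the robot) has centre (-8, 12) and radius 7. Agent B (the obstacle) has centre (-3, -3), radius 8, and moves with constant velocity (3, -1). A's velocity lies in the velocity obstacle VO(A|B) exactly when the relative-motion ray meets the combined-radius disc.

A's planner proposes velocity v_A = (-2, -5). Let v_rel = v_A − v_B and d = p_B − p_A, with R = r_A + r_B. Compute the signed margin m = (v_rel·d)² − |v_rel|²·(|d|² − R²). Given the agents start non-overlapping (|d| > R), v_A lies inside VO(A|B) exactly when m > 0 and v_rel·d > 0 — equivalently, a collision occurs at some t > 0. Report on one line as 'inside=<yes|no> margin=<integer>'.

d = (5, -15),  |d|² = 250;  R = 7+8 = 15,  c = 250−15² = 25
v_rel = (-5, -4),  |v_rel|² = 41;  v_rel·d = (-5)·(5) + (-4)·(-15) = 35
41·t² − 70·t + 25 = 0  ⇒  m = 35² − 41·25 = 200
m = 200 > 0,  v_rel·d = 35 > 0  ⇒  inside

inside=yes margin=200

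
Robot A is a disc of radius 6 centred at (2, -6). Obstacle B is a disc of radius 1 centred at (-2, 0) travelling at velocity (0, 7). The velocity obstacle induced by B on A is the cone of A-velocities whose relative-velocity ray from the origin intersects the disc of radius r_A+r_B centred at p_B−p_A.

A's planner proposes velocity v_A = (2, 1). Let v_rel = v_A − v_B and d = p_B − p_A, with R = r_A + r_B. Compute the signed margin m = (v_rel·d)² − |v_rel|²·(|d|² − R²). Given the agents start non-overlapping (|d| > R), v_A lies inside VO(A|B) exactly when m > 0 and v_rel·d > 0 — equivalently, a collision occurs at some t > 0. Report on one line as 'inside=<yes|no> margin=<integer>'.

d = (-4, 6),  |d|² = 52;  R = 6+1 = 7,  c = 52−7² = 3
v_rel = (2, -6),  |v_rel|² = 40;  v_rel·d = (2)·(-4) + (-6)·(6) = -44
40·t² + 88·t + 3 = 0  ⇒  m = (-44)² − 40·3 = 1816
m = 1816 > 0,  v_rel·d = -44 < 0  ⇒  outside

inside=no margin=1816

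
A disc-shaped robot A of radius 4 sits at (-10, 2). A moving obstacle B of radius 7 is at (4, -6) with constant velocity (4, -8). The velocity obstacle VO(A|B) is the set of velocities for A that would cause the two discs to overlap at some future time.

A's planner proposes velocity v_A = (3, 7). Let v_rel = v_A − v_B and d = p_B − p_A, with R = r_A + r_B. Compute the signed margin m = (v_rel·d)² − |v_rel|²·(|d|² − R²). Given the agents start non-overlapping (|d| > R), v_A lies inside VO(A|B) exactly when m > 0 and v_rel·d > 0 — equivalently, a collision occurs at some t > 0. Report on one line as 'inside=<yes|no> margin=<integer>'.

d = (14, -8),  |d|² = 260;  R = 4+7 = 11,  c = 260−11² = 139
v_rel = (-1, 15),  |v_rel|² = 226;  v_rel·d = (-1)·(14) + (15)·(-8) = -134
226·t² + 268·t + 139 = 0  ⇒  m = (-134)² − 226·139 = -13458
m = -13458 < 0,  v_rel·d = -134 < 0  ⇒  outside

inside=no margin=-13458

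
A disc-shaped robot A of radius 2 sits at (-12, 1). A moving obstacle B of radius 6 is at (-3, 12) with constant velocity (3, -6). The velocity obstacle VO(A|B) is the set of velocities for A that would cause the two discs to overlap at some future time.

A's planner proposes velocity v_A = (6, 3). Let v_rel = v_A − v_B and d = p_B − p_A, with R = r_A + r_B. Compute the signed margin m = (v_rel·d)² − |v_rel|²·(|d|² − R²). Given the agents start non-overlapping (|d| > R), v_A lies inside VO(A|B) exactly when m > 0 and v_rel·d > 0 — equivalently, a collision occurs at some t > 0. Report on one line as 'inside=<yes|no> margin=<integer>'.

d = (9, 11),  |d|² = 202;  R = 2+6 = 8,  c = 202−8² = 138
v_rel = (3, 9),  |v_rel|² = 90;  v_rel·d = (3)·(9) + (9)·(11) = 126
90·t² − 252·t + 138 = 0  ⇒  m = 126² − 90·138 = 3456
m = 3456 > 0,  v_rel·d = 126 > 0  ⇒  inside

inside=yes margin=3456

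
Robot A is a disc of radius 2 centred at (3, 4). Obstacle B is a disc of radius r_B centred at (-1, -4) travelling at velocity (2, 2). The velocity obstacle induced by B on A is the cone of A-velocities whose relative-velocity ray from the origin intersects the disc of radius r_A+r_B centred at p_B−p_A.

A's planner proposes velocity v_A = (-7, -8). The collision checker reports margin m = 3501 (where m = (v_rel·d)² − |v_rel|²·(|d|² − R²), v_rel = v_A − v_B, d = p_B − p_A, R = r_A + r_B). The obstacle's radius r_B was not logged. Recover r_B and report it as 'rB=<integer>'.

m = 3501
d = (-4, -8);  v_rel = (-9, -10),  |v_rel|² = 181
v_rel×d = (-9)·(-8) − (-10)·(-4) = 32
since m = R²·181 − 32²:  R² = (1024 + 3501) / 181 = 25
R = √25 = 5  ⇒  r_B = 5 − 2 = 3

rB=3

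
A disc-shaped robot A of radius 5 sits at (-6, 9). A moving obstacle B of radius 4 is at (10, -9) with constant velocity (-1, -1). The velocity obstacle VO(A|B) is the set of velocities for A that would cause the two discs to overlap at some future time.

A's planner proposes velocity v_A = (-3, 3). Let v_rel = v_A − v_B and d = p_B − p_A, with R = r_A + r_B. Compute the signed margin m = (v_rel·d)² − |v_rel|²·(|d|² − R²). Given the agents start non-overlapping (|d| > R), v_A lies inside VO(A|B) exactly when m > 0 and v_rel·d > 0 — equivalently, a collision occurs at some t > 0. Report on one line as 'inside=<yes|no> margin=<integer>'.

d = (16, -18),  |d|² = 580;  R = 5+4 = 9,  c = 580−9² = 499
v_rel = (-2, 4),  |v_rel|² = 20;  v_rel·d = (-2)·(16) + (4)·(-18) = -104
20·t² + 208·t + 499 = 0  ⇒  m = (-104)² − 20·499 = 836
m = 836 > 0,  v_rel·d = -104 < 0  ⇒  outside

inside=no margin=836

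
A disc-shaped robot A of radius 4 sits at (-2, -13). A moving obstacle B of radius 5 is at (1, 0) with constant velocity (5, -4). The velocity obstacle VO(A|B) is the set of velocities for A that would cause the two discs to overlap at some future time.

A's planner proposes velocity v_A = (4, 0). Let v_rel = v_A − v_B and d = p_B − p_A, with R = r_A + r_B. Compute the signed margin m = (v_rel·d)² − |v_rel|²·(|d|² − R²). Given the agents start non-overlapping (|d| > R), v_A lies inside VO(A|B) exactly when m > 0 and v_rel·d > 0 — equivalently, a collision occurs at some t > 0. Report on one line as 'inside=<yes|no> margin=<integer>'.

d = (3, 13),  |d|² = 178;  R = 4+5 = 9,  c = 178−9² = 97
v_rel = (-1, 4),  |v_rel|² = 17;  v_rel·d = (-1)·(3) + (4)·(13) = 49
17·t² − 98·t + 97 = 0  ⇒  m = 49² − 17·97 = 752
m = 752 > 0,  v_rel·d = 49 > 0  ⇒  inside

inside=yes margin=752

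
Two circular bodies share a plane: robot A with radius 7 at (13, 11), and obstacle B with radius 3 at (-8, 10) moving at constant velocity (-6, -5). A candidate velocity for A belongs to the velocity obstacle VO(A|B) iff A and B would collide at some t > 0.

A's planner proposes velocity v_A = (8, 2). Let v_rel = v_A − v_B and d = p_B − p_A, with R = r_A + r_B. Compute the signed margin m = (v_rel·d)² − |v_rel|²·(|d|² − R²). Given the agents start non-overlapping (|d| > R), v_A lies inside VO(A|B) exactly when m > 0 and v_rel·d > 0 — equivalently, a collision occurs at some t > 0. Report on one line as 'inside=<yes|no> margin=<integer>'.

d = (-21, -1),  |d|² = 442;  R = 7+3 = 10,  c = 442−10² = 342
v_rel = (14, 7),  |v_rel|² = 245;  v_rel·d = (14)·(-21) + (7)·(-1) = -301
245·t² + 602·t + 342 = 0  ⇒  m = (-301)² − 245·342 = 6811
m = 6811 > 0,  v_rel·d = -301 < 0  ⇒  outside

inside=no margin=6811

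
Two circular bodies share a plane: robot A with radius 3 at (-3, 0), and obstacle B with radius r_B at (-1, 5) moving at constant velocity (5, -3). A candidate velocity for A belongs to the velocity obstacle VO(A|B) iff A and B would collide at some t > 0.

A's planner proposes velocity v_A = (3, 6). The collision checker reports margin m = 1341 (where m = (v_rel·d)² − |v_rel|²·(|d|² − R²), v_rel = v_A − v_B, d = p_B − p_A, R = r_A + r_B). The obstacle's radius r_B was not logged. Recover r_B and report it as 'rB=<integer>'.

m = 1341
d = (2, 5);  v_rel = (-2, 9),  |v_rel|² = 85
v_rel×d = (-2)·(5) − (9)·(2) = -28
since m = R²·85 − (-28)²:  R² = (784 + 1341) / 85 = 25
R = √25 = 5  ⇒  r_B = 5 − 3 = 2

rB=2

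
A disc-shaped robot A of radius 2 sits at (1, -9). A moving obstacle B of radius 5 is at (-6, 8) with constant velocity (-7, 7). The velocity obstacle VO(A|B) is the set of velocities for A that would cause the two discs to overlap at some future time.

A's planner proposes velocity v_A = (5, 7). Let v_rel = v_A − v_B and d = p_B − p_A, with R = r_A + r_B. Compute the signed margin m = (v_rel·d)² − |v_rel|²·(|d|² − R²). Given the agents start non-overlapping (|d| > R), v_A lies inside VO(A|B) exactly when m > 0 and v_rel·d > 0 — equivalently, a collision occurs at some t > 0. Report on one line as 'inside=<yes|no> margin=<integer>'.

d = (-7, 17),  |d|² = 338;  R = 2+5 = 7,  c = 338−7² = 289
v_rel = (12, 0),  |v_rel|² = 144;  v_rel·d = (12)·(-7) + (0)·(17) = -84
144·t² + 168·t + 289 = 0  ⇒  m = (-84)² − 144·289 = -34560
m = -34560 < 0,  v_rel·d = -84 < 0  ⇒  outside

inside=no margin=-34560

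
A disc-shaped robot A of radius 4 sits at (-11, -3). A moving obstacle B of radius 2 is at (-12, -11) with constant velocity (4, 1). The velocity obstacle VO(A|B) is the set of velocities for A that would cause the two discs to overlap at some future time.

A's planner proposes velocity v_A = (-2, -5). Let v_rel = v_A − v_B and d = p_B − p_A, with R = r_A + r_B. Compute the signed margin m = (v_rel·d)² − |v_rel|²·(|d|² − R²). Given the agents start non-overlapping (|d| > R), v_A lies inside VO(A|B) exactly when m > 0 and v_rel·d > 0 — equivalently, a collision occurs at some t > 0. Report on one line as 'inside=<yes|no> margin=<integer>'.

d = (-1, -8),  |d|² = 65;  R = 4+2 = 6,  c = 65−6² = 29
v_rel = (-6, -6),  |v_rel|² = 72;  v_rel·d = (-6)·(-1) + (-6)·(-8) = 54
72·t² − 108·t + 29 = 0  ⇒  m = 54² − 72·29 = 828
m = 828 > 0,  v_rel·d = 54 > 0  ⇒  inside

inside=yes margin=828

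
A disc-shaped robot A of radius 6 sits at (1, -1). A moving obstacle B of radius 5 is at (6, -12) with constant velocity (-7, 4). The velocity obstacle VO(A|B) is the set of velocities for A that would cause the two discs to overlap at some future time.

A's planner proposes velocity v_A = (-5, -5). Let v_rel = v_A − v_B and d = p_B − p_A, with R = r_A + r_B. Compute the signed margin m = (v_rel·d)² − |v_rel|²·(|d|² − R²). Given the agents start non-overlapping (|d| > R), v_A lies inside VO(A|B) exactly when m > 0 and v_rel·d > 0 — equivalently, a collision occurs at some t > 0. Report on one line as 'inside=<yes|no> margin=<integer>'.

d = (5, -11),  |d|² = 146;  R = 6+5 = 11,  c = 146−11² = 25
v_rel = (2, -9),  |v_rel|² = 85;  v_rel·d = (2)·(5) + (-9)·(-11) = 109
85·t² − 218·t + 25 = 0  ⇒  m = 109² − 85·25 = 9756
m = 9756 > 0,  v_rel·d = 109 > 0  ⇒  inside

inside=yes margin=9756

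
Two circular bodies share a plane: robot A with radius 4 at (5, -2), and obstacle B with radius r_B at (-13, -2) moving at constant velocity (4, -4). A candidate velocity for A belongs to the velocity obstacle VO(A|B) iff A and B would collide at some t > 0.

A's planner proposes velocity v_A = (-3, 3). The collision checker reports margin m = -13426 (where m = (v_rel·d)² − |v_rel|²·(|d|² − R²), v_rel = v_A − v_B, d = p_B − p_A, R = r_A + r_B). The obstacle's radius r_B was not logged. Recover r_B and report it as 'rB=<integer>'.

m = -13426
d = (-18, 0);  v_rel = (-7, 7),  |v_rel|² = 98
v_rel×d = (-7)·(0) − (7)·(-18) = 126
since m = R²·98 − 126²:  R² = (15876 + -13426) / 98 = 25
R = √25 = 5  ⇒  r_B = 5 − 4 = 1

rB=1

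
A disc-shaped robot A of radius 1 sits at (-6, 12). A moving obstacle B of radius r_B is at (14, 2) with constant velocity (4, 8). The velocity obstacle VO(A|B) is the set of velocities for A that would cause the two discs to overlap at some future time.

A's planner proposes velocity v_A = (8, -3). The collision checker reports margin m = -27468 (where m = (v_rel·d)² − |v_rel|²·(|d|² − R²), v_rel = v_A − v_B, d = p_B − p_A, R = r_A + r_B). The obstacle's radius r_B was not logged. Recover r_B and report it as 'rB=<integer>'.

m = -27468
d = (20, -10);  v_rel = (4, -11),  |v_rel|² = 137
v_rel×d = (4)·(-10) − (-11)·(20) = 180
since m = R²·137 − 180²:  R² = (32400 + -27468) / 137 = 36
R = √36 = 6  ⇒  r_B = 6 − 1 = 5

rB=5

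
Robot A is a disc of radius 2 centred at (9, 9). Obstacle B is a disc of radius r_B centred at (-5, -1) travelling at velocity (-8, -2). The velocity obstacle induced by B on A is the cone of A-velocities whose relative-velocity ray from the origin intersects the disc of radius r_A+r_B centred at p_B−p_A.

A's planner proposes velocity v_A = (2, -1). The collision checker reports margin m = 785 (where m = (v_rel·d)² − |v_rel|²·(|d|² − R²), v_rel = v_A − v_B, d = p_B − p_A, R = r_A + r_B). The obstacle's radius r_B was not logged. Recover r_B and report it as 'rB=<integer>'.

m = 785
d = (-14, -10);  v_rel = (10, 1),  |v_rel|² = 101
v_rel×d = (10)·(-10) − (1)·(-14) = -86
since m = R²·101 − (-86)²:  R² = (7396 + 785) / 101 = 81
R = √81 = 9  ⇒  r_B = 9 − 2 = 7

rB=7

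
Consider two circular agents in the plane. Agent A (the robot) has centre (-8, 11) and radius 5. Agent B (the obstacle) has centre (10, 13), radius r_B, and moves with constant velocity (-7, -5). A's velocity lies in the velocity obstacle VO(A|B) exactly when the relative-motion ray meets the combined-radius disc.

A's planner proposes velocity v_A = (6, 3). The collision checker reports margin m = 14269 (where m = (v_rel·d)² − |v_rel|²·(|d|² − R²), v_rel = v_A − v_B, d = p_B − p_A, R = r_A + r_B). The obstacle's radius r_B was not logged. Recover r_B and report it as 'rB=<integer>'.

m = 14269
d = (18, 2);  v_rel = (13, 8),  |v_rel|² = 233
v_rel×d = (13)·(2) − (8)·(18) = -118
since m = R²·233 − (-118)²:  R² = (13924 + 14269) / 233 = 121
R = √121 = 11  ⇒  r_B = 11 − 5 = 6

rB=6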